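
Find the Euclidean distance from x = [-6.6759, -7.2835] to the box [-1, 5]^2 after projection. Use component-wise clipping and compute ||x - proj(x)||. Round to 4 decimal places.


Project each component onto [-1, 5].
clip(-6.6759) = -1.0, clip(-7.2835) = -1.0
Projection = [-1.0, -1.0]
Squared diffs: [32.2158, 39.4824]
Distance = sqrt(71.6982) = 8.4675


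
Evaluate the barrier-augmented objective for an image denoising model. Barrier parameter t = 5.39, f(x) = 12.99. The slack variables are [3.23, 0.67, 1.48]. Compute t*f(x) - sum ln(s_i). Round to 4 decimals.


Step 1: Compute log-barrier.
ln values: [1.1725, -0.4005, 0.392]
phi = -(1.1725 - 0.4005 + 0.392) = -1.164
Step 2: Compute augmented objective.
t*f(x) = 5.39*12.99 = 70.0161
Total = 70.0161 - 1.164 = 68.8521


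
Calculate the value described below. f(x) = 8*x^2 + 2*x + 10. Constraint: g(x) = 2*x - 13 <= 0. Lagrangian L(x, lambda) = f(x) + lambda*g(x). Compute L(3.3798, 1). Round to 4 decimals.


Step 1: Evaluate f(x).
f(3.3798) = 8*3.3798^2 + 2*3.3798 + 10 = 108.144
Step 2: Evaluate g(x).
g(3.3798) = 2*3.3798 - 13 = -6.2404
Step 3: Compute Lagrangian.
L = 108.144 + 1*-6.2404 = 101.9036


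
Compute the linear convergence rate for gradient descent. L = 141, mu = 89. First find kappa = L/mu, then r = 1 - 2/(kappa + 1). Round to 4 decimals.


Step 1: Compute the condition number.
kappa = L/mu = 141/89 = 1.5843
Step 2: Compute the convergence rate.
r = 1 - 2/(kappa + 1) = 1 - 2*mu/(L + mu) = (L - mu)/(L + mu) = 52/230 = 0.2261


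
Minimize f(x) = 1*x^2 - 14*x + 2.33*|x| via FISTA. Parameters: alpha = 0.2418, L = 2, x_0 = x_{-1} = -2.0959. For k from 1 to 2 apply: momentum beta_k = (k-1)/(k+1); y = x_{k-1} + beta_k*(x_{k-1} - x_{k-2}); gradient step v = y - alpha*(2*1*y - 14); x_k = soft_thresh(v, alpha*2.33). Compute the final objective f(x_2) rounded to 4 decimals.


FISTA on f(x) = 1*x^2 - 14*x + 2.33*|x|
L = 2, alpha = 0.2418
Iteration 1: beta = 0.0, y = -2.0959 + 0.0*(-2.0959 + 2.0959) = -2.0959
  grad(y) = -18.1918, v = y - alpha*grad = 2.3029
  prox(v) = soft_thresh(2.3029, 0.5634) = 1.7395
Iteration 2: beta = 0.3333, y = 1.7395 + 0.3333*(1.7395 + 2.0959) = 3.0179
  grad(y) = -7.9641, v = y - alpha*grad = 4.9437
  prox(v) = soft_thresh(4.9437, 0.5634) = 4.3803
f(x_2) = 1*4.3803^2 - 14*4.3803 + 2.33*|4.3803| = -31.931


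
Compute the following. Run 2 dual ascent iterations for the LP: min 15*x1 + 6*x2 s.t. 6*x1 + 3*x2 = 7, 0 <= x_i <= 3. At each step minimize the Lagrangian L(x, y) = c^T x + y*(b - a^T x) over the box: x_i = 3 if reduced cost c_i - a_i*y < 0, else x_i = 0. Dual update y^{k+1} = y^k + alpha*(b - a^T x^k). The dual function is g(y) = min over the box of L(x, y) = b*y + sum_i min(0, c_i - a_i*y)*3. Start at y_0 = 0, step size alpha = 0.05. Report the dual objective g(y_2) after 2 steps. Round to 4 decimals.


Dual ascent for LP: min 15*x1 + 6*x2, 6*x1 + 3*x2 = 7, 0 <= x_i <= 3
Step 1: y^k = 0.0, reduced costs: (15.0, 6.0)
  x^k = (0.0, 0.0), subgradient = b - a^T x = 7.0
  y^{k+1} = 0.0 + 0.05*7.0 = 0.35
Step 2: y^k = 0.35, reduced costs: (12.9, 4.95)
  x^k = (0.0, 0.0), subgradient = b - a^T x = 7.0
  y^{k+1} = 0.35 + 0.05*7.0 = 0.7
Dual objective at y_2 = 0.7: reduced costs (10.8, 3.9), box minimizer x = (0.0, 0.0)
g(y_2) = b*y + (c1 - a1*y)*x1 + (c2 - a2*y)*x2 = 7*0.7 + 10.8*0.0 + 3.9*0.0 = 4.9 + 0.0 + 0.0 = 4.9


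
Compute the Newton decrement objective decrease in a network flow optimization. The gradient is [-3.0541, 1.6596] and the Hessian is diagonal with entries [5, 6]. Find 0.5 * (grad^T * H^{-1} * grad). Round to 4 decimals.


Step 1: H is diagonal, so H^(-1) * g = [-0.6108, 0.2766].
Step 2: g^T H^(-1) g = sum_i g_i^2 / H_ii
  = (-3.0541)^2/5 + (1.6596)^2/6
  = 1.8655 + 0.459 = 2.3246
Step 3: Objective decrease = 0.5 * g^T H^(-1) g = 1.1623


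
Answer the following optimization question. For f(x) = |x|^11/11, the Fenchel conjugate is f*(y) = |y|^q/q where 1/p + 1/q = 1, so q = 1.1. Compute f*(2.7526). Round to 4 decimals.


The conjugate exponent q satisfies 1/p + 1/q = 1.
p = 11, so q = 11/(11 - 1) = 1.1
|y|^q = 2.7526^1.1 = 3.0459
f*(2.7526) = 3.0459 / 1.1 = 2.769


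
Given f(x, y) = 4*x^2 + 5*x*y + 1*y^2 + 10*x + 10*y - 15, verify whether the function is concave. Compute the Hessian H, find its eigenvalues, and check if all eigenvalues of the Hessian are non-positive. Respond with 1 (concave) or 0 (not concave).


The Hessian of f(x,y) = 4*x^2 + 5*x*y + 1*y^2 + 10*x + 10*y - 15 is:
H = [[8, 5], [5, 2]]
Trace = 8 + 2 = 10
Determinant = 8*2 - (5)^2 = -9
Discriminant = (10)^2 - 4*-9 = 136.0
Eigenvalues: lambda_1 = -0.831, lambda_2 = 10.831
The function is not concave.

0


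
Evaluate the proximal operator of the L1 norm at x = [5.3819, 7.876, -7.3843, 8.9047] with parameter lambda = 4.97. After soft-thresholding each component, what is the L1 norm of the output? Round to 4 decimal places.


Soft-thresholding with lambda = 4.97:
prox(5.3819) = sign(5.3819)*max(|5.3819| - 4.97, 0) = 0.4119
prox(7.876) = sign(7.876)*max(|7.876| - 4.97, 0) = 2.906
prox(-7.3843) = sign(-7.3843)*max(|-7.3843| - 4.97, 0) = -2.4143
prox(8.9047) = sign(8.9047)*max(|8.9047| - 4.97, 0) = 3.9347
prox(x) = [0.4119, 2.906, -2.4143, 3.9347]
||prox(x)||_1 = 0.4119 + 2.906 + 2.4143 + 3.9347 = 9.6669


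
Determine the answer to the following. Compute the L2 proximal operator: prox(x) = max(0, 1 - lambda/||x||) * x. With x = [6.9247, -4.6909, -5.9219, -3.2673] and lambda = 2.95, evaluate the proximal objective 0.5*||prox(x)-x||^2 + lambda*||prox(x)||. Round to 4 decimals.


Step 1: Compute ||x||.
||x|| = 10.7564
Step 2: Compute scaling factor.
scale = max(0, 1 - 2.95/10.7564) = 0.7257
Step 3: prox(x) = [5.0256, -3.4044, -4.2978, -2.3712]
||prox(x)|| = 7.8064
Step 4: Proximal objective.
0.5*||prox-x||^2 = 4.3513
lambda*||prox|| = 23.0289
Total = 27.3801


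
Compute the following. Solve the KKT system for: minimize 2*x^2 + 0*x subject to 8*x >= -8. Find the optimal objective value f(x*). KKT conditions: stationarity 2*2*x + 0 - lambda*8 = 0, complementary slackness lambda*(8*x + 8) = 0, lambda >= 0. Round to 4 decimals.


Step 1: Try lambda = 0 (constraint inactive).
Stationarity: 2*2*x + 0 = 0
x* = 0/(2*2) = 0.0
Check constraint: 8*0.0 = 0.0 >= -8 -- satisfied.
Step 2: Compute optimal value.
f(x*) = 2*0.0^2 + 0*0.0 = 0.0


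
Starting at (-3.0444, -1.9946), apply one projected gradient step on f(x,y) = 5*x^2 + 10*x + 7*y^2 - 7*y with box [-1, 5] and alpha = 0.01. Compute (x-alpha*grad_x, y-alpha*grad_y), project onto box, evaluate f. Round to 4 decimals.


Step 1: Compute gradient at (-3.0444, -1.9946).
grad_x = 2*5*-3.0444 + 10 = -20.444
grad_y = 2*7*-1.9946 - 7 = -34.9244
Step 2: Gradient step.
x_raw = -3.0444 - 0.01*-20.444 = -2.84
y_raw = -1.9946 - 0.01*-34.9244 = -1.6454
Step 3: Project onto [-1, 5].
x_proj = clip(-2.84) = -1.0
y_proj = clip(-1.6454) = -1.0
Step 4: Evaluate f.
f(-1.0, -1.0) = 9.0


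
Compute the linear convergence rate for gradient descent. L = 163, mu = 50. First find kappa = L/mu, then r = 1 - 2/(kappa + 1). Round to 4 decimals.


Step 1: Compute the condition number.
kappa = L/mu = 163/50 = 3.26
Step 2: Compute the convergence rate.
r = 1 - 2/(kappa + 1) = 1 - 2*mu/(L + mu) = (L - mu)/(L + mu) = 113/213 = 0.5305


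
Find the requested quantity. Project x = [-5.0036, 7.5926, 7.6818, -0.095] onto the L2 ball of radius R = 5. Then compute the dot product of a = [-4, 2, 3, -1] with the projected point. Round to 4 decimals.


Step 1: Compute ||x|| (intermediates to 6 decimals).
||x|| = sqrt((-5.0036)^2 + 7.5926^2 + 7.6818^2 + (-0.095)^2) = 11.903893
Step 2: Project.
Since ||x|| > R, scale = R/||x|| = 5/11.903893 = 0.420031, proj(x) = scale * x
proj(x) = [-2.101667, 3.189127, 3.226594, -0.039903]
Step 3: Dot product.
a^T * proj(x) = -4*(-2.101667) + 2*3.189127 + 3*3.226594 - 1*(-0.039903) = 24.5046


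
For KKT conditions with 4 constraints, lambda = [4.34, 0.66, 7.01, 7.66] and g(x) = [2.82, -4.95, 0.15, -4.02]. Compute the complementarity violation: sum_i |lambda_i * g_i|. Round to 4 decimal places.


KKT complementary slackness check:
lambda_1 * g_1 = 4.34 * 2.82 = 12.2388
lambda_2 * g_2 = 0.66 * -4.95 = -3.267
lambda_3 * g_3 = 7.01 * 0.15 = 1.0515
lambda_4 * g_4 = 7.66 * -4.02 = -30.7932
Total violation = 12.2388 + 3.267 + 1.0515 + 30.7932 = 47.3505


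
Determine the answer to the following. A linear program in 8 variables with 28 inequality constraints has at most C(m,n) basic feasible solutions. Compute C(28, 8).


Each vertex corresponds to some choice of n active constraints out of m, so the number of vertices is at most C(m, n) = m! / (n!(m-n)!).
m = 28, n = 8
Numerator: 28 * 27 * 26 * 25 * 24 * 23 * 22 * 21
Denominator: 8! = 40320
C(28, 8) = 3108105


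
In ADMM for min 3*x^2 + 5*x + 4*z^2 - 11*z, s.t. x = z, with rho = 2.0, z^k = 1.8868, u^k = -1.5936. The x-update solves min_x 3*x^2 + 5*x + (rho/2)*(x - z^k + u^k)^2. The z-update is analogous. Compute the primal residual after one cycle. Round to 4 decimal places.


ADMM iteration with rho = 2.0, z^k = 1.8868, u^k = -1.5936
Step 1: x-update.
Minimize 3*x^2 + 5*x + (2.0/2)*(x - 1.8868 - 1.5936)^2
FOC: (2*3 + 2.0)*x = -5 + 2.0*(1.8868 + 1.5936)
x^{k+1} = 0.2451
Step 2: z-update.
Minimize 4*z^2 - 11*z + (2.0/2)*(0.2451 - z - 1.5936)^2
FOC: (2*4 + 2.0)*z = 11 + 2.0*(0.2451 - 1.5936)
z^{k+1} = 0.8303
Step 3: u-update.
u^{k+1} = -1.5936 + 0.2451 - 0.8303 = -2.1788
Step 4: Primal residual = |0.2451 - 0.8303| = 0.5852


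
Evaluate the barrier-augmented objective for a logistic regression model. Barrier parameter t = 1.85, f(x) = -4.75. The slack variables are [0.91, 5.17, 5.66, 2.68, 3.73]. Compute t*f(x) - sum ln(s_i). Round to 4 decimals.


Step 1: Compute log-barrier.
ln values: [-0.0943, 1.6429, 1.7334, 0.9858, 1.3164]
phi = -(-0.0943 + 1.6429 + 1.7334 + 0.9858 + 1.3164) = -5.5842
Step 2: Compute augmented objective.
t*f(x) = 1.85*-4.75 = -8.7875
Total = -8.7875 - 5.5842 = -14.3717


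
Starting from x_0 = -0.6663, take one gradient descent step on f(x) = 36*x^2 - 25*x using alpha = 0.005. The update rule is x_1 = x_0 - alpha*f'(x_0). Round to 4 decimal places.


We compute the gradient at x_0 and apply the update.
f'(x) = 72*x - 25
f'(-0.6663) = 72*-0.6663 - 25 = -72.9736
x_1 = -0.6663 - 0.005*-72.9736 = -0.3014


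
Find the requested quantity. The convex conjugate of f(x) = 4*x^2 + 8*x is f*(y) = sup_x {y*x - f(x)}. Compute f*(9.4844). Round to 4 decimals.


f*(y) = sup_x {y*x - a*x^2 - b*x} = sup_x {(y-b)*x - a*x^2}
FOC: (y - b) - 2a*x = 0 => x* = (y - b)/(2a)
x* = (9.4844 - 8)/(2*4) = 0.1856
f*(9.4844) = (y-b)^2/(4a) = (9.4844 - 8)^2/(4*4)
= 2.2034/16 = 0.1377


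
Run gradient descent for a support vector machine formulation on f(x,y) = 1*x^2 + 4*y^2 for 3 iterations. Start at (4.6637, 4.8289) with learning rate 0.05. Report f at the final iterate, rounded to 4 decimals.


Gradient descent on f(x,y) = 1*x^2 + 4*y^2.
Starting point: (4.6637, 4.8289), alpha = 0.05
Step 1: grad_x = 2*1*4.6637 = 9.3274, grad_y = 2*4*4.8289 = 38.6312
  x_1 = 4.6637 - 0.05*9.3274 = 4.1973
  y_1 = 4.8289 - 0.05*38.6312 = 2.8973
Step 2: grad_x = 2*1*4.1973 = 8.3947, grad_y = 2*4*2.8973 = 23.1787
  x_2 = 4.1973 - 0.05*8.3947 = 3.7776
  y_2 = 2.8973 - 0.05*23.1787 = 1.7384
Step 3: grad_x = 2*1*3.7776 = 7.5552, grad_y = 2*4*1.7384 = 13.9072
  x_3 = 3.7776 - 0.05*7.5552 = 3.3998
  y_3 = 1.7384 - 0.05*13.9072 = 1.043
f(3.3998, 1.043) = 1*3.3998^2 + 4*1.043^2 = 15.9106


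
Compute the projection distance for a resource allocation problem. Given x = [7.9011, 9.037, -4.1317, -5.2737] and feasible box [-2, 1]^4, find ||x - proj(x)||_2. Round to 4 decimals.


Project each component onto [-2, 1].
clip(7.9011) = 1.0, clip(9.037) = 1.0, clip(-4.1317) = -2.0, clip(-5.2737) = -2.0
Projection = [1.0, 1.0, -2.0, -2.0]
Squared diffs: [47.6252, 64.5934, 4.5441, 10.7171]
Distance = sqrt(127.4798) = 11.2907


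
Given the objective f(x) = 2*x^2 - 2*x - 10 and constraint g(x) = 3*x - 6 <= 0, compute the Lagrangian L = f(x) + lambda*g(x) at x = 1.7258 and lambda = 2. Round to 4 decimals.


Step 1: Evaluate f(x).
f(1.7258) = 2*1.7258^2 - 2*1.7258 - 10 = -7.4948
Step 2: Evaluate g(x).
g(1.7258) = 3*1.7258 - 6 = -0.8226
Step 3: Compute Lagrangian.
L = -7.4948 + 2*-0.8226 = -9.14


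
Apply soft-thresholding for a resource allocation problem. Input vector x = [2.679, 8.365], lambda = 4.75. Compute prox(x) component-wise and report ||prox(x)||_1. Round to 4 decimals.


Soft-thresholding with lambda = 4.75:
prox(2.679) = sign(2.679)*max(|2.679| - 4.75, 0) = 0.0
prox(8.365) = sign(8.365)*max(|8.365| - 4.75, 0) = 3.615
prox(x) = [0.0, 3.615]
||prox(x)||_1 = 0.0 + 3.615 = 3.615


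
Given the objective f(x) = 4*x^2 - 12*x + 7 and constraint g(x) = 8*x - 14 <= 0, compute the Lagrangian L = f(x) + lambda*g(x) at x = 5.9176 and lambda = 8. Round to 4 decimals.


Step 1: Evaluate f(x).
f(5.9176) = 4*5.9176^2 - 12*5.9176 + 7 = 76.0608
Step 2: Evaluate g(x).
g(5.9176) = 8*5.9176 - 14 = 33.3408
Step 3: Compute Lagrangian.
L = 76.0608 + 8*33.3408 = 342.7872


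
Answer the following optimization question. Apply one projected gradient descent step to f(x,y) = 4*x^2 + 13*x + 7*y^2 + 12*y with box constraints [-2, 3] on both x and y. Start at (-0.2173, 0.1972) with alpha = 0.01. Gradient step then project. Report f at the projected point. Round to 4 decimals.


Step 1: Compute gradient at (-0.2173, 0.1972).
grad_x = 2*4*-0.2173 + 13 = 11.2616
grad_y = 2*7*0.1972 + 12 = 14.7608
Step 2: Gradient step.
x_raw = -0.2173 - 0.01*11.2616 = -0.3299
y_raw = 0.1972 - 0.01*14.7608 = 0.0496
Step 3: Project onto [-2, 3].
x_proj = clip(-0.3299) = -0.3299
y_proj = clip(0.0496) = 0.0496
Step 4: Evaluate f.
f(-0.3299, 0.0496) = -3.2412


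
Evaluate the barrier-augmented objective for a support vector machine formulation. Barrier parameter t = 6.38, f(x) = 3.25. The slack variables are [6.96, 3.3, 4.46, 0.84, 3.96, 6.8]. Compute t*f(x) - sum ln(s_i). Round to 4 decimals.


Step 1: Compute log-barrier.
ln values: [1.9402, 1.1939, 1.4951, -0.1744, 1.3762, 1.9169]
phi = -(1.9402 + 1.1939 + 1.4951 - 0.1744 + 1.3762 + 1.9169) = -7.7481
Step 2: Compute augmented objective.
t*f(x) = 6.38*3.25 = 20.735
Total = 20.735 - 7.7481 = 12.9869


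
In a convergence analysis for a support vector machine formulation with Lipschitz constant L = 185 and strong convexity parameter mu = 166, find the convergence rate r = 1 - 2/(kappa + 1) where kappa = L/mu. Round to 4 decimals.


Step 1: Compute the condition number.
kappa = L/mu = 185/166 = 1.1145
Step 2: Compute the convergence rate.
r = 1 - 2/(kappa + 1) = 1 - 2*mu/(L + mu) = (L - mu)/(L + mu) = 19/351 = 0.0541


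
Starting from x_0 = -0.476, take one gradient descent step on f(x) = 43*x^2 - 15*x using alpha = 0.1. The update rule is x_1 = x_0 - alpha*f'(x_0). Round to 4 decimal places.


We compute the gradient at x_0 and apply the update.
f'(x) = 86*x - 15
f'(-0.476) = 86*-0.476 - 15 = -55.936
x_1 = -0.476 - 0.1*-55.936 = 5.1176


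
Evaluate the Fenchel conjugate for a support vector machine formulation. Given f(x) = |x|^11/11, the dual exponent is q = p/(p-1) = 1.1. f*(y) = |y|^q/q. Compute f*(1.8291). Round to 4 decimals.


The conjugate exponent q satisfies 1/p + 1/q = 1.
p = 11, so q = 11/(11 - 1) = 1.1
|y|^q = 1.8291^1.1 = 1.9429
f*(1.8291) = 1.9429 / 1.1 = 1.7663


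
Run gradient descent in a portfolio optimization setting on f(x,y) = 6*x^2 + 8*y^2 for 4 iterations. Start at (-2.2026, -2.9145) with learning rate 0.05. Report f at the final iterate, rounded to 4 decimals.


Gradient descent on f(x,y) = 6*x^2 + 8*y^2.
Starting point: (-2.2026, -2.9145), alpha = 0.05
Step 1: grad_x = 2*6*-2.2026 = -26.4312, grad_y = 2*8*-2.9145 = -46.632
  x_1 = -2.2026 - 0.05*-26.4312 = -0.881
  y_1 = -2.9145 - 0.05*-46.632 = -0.5829
Step 2: grad_x = 2*6*-0.881 = -10.5725, grad_y = 2*8*-0.5829 = -9.3264
  x_2 = -0.881 - 0.05*-10.5725 = -0.3524
  y_2 = -0.5829 - 0.05*-9.3264 = -0.1166
Step 3: grad_x = 2*6*-0.3524 = -4.229, grad_y = 2*8*-0.1166 = -1.8653
  x_3 = -0.3524 - 0.05*-4.229 = -0.141
  y_3 = -0.1166 - 0.05*-1.8653 = -0.0233
Step 4: grad_x = 2*6*-0.141 = -1.6916, grad_y = 2*8*-0.0233 = -0.3731
  x_4 = -0.141 - 0.05*-1.6916 = -0.0564
  y_4 = -0.0233 - 0.05*-0.3731 = -0.0047
f(-0.0564, -0.0047) = 6*(-0.0564)^2 + 8*(-0.0047)^2 = 0.0193


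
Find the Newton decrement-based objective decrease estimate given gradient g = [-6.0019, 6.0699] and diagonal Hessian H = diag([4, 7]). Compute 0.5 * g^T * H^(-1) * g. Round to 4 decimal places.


Step 1: H is diagonal, so H^(-1) * g = [-1.5005, 0.8671].
Step 2: g^T H^(-1) g = sum_i g_i^2 / H_ii
  = (-6.0019)^2/4 + (6.0699)^2/7
  = 9.0057 + 5.2634 = 14.2691
Step 3: Objective decrease = 0.5 * g^T H^(-1) g = 7.1345


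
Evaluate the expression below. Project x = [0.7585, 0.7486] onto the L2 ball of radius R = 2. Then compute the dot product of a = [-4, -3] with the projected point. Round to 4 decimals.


Step 1: Compute ||x|| (intermediates to 6 decimals).
||x|| = sqrt(0.7585^2 + 0.7486^2) = 1.065704
Step 2: Project.
Since ||x|| <= R, proj = x (no scaling needed).
proj(x) = [0.7585, 0.7486]
Step 3: Dot product.
a^T * proj(x) = -4*0.7585 - 3*0.7486 = -5.2798


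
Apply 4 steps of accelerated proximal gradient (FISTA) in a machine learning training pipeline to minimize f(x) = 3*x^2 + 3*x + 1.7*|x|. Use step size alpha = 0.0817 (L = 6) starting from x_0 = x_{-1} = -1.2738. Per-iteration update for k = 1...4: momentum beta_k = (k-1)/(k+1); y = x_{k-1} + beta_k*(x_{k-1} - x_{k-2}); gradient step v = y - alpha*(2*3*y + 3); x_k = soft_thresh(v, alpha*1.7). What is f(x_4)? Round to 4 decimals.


FISTA on f(x) = 3*x^2 + 3*x + 1.7*|x|
L = 6, alpha = 0.0817
Iteration 1: beta = 0.0, y = -1.2738 + 0.0*(-1.2738 + 1.2738) = -1.2738
  grad(y) = -4.6428, v = y - alpha*grad = -0.8945
  prox(v) = soft_thresh(-0.8945, 0.1389) = -0.7556
Iteration 2: beta = 0.3333, y = -0.7556 + 0.3333*(-0.7556 + 1.2738) = -0.5829
  grad(y) = -0.4971, v = y - alpha*grad = -0.5422
  prox(v) = soft_thresh(-0.5422, 0.1389) = -0.4034
Iteration 3: beta = 0.5, y = -0.4034 + 0.5*(-0.4034 + 0.7556) = -0.2272
  grad(y) = 1.6366, v = y - alpha*grad = -0.3609
  prox(v) = soft_thresh(-0.3609, 0.1389) = -0.2221
Iteration 4: beta = 0.6, y = -0.2221 + 0.6*(-0.2221 + 0.4034) = -0.1133
  grad(y) = 2.3204, v = y - alpha*grad = -0.3028
  prox(v) = soft_thresh(-0.3028, 0.1389) = -0.164
f(x_4) = 3*(-0.164)^2 + 3*(-0.164) + 1.7*|-0.164| = -0.1325


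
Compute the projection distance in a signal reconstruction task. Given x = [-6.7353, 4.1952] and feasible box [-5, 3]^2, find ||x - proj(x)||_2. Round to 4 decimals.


Project each component onto [-5, 3].
clip(-6.7353) = -5.0, clip(4.1952) = 3.0
Projection = [-5.0, 3.0]
Squared diffs: [3.0113, 1.4285]
Distance = sqrt(4.4398) = 2.1071


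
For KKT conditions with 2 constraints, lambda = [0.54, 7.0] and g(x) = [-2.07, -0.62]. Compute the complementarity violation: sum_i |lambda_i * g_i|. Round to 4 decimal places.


KKT complementary slackness check:
lambda_1 * g_1 = 0.54 * -2.07 = -1.1178
lambda_2 * g_2 = 7.0 * -0.62 = -4.34
Total violation = 1.1178 + 4.34 = 5.4578


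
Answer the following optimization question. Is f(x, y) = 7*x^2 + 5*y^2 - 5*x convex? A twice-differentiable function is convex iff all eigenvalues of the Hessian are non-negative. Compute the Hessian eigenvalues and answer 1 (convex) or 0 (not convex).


The Hessian of f(x,y) = 7*x^2 + 5*y^2 - 5*x is:
H = [[14, 0], [0, 10]]
Trace = 14 + 10 = 24
Determinant = 14*10 - (0)^2 = 140
Discriminant = (24)^2 - 4*140 = 16.0
Eigenvalues: lambda_1 = 10.0, lambda_2 = 14.0
The function is convex.

1


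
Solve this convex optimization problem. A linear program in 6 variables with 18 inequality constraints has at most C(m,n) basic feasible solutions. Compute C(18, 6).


Each vertex corresponds to some choice of n active constraints out of m, so the number of vertices is at most C(m, n) = m! / (n!(m-n)!).
m = 18, n = 6
Numerator: 18 * 17 * 16 * 15 * 14 * 13
Denominator: 6! = 720
C(18, 6) = 18564


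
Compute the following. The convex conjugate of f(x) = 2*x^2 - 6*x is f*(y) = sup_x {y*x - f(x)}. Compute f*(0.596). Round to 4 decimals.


f*(y) = sup_x {y*x - a*x^2 - b*x} = sup_x {(y-b)*x - a*x^2}
FOC: (y - b) - 2a*x = 0 => x* = (y - b)/(2a)
x* = (0.596 + 6)/(2*2) = 1.649
f*(0.596) = (y-b)^2/(4a) = (0.596 + 6)^2/(4*2)
= 43.5072/8 = 5.4384


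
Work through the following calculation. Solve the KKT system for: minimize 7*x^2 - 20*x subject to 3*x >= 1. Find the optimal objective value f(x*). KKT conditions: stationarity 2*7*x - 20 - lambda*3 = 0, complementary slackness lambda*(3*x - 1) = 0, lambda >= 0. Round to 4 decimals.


Step 1: Try lambda = 0 (constraint inactive).
Stationarity: 2*7*x - 20 = 0
x* = 20/(2*7) = 10/7 = 1.4286 (rounded; the exact value 10/7 is used below)
Check constraint: 3*1.4286 = 4.2858 >= 1 -- satisfied.
Step 2: Compute optimal value.
f(x*) = 7*(10/7)^2 - 20*(10/7) = -14.2857


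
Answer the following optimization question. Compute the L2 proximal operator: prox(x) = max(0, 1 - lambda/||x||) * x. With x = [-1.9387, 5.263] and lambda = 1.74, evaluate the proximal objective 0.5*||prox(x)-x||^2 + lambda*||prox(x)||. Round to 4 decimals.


Step 1: Compute ||x||.
||x|| = 5.6087
Step 2: Compute scaling factor.
scale = max(0, 1 - 1.74/5.6087) = 0.6898
Step 3: prox(x) = [-1.3373, 3.6303]
||prox(x)|| = 3.8687
Step 4: Proximal objective.
0.5*||prox-x||^2 = 1.5138
lambda*||prox|| = 6.7315
Total = 8.2454


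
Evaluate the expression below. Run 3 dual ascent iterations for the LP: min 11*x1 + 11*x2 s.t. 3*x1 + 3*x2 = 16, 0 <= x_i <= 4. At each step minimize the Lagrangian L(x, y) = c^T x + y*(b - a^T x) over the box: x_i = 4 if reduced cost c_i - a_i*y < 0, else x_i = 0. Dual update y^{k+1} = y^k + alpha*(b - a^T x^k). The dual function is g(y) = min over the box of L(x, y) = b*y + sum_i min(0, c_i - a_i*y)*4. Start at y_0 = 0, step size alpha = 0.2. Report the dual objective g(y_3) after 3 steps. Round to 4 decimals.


Dual ascent for LP: min 11*x1 + 11*x2, 3*x1 + 3*x2 = 16, 0 <= x_i <= 4
Step 1: y^k = 0.0, reduced costs: (11.0, 11.0)
  x^k = (0.0, 0.0), subgradient = b - a^T x = 16.0
  y^{k+1} = 0.0 + 0.2*16.0 = 3.2
Step 2: y^k = 3.2, reduced costs: (1.4, 1.4)
  x^k = (0.0, 0.0), subgradient = b - a^T x = 16.0
  y^{k+1} = 3.2 + 0.2*16.0 = 6.4
Step 3: y^k = 6.4, reduced costs: (-8.2, -8.2)
  x^k = (4.0, 4.0), subgradient = b - a^T x = -8.0
  y^{k+1} = 6.4 + 0.2*-8.0 = 4.8
Dual objective at y_3 = 4.8: reduced costs (-3.4, -3.4), box minimizer x = (4.0, 4.0)
g(y_3) = b*y + (c1 - a1*y)*x1 + (c2 - a2*y)*x2 = 16*4.8 + (-3.4)*4.0 + (-3.4)*4.0 = 76.8 - 13.6 - 13.6 = 49.6


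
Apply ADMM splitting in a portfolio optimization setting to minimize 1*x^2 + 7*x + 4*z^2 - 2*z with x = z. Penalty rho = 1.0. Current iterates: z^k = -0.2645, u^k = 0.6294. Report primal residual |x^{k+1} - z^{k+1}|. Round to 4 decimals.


ADMM iteration with rho = 1.0, z^k = -0.2645, u^k = 0.6294
Step 1: x-update.
Minimize 1*x^2 + 7*x + (1.0/2)*(x + 0.2645 + 0.6294)^2
FOC: (2*1 + 1.0)*x = -7 + 1.0*(-0.2645 - 0.6294)
x^{k+1} = -2.6313
Step 2: z-update.
Minimize 4*z^2 - 2*z + (1.0/2)*(-2.6313 - z + 0.6294)^2
FOC: (2*4 + 1.0)*z = 2 + 1.0*(-2.6313 + 0.6294)
z^{k+1} = -0.0002
Step 3: u-update.
u^{k+1} = 0.6294 - 2.6313 + 0.0002 = -2.0017
Step 4: Primal residual = |-2.6313 + 0.0002| = 2.6311


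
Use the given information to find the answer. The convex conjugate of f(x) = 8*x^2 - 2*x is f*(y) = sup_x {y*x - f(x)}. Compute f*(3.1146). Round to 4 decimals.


f*(y) = sup_x {y*x - a*x^2 - b*x} = sup_x {(y-b)*x - a*x^2}
FOC: (y - b) - 2a*x = 0 => x* = (y - b)/(2a)
x* = (3.1146 + 2)/(2*8) = 0.3197
f*(3.1146) = (y-b)^2/(4a) = (3.1146 + 2)^2/(4*8)
= 26.1591/32 = 0.8175


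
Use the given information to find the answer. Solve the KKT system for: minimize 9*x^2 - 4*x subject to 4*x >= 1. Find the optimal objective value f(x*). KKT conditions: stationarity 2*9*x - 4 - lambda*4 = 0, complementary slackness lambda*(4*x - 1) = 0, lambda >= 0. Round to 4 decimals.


Step 1: Try lambda = 0 (constraint inactive).
x_unc = 4/(2*9) = 0.2222
Check: 4*0.2222 = 0.8888 < 1 -- violated!
Step 2: Constraint must be active: 4*x = 1
x* = 1/4 = 0.25
lambda = (2*9*0.25 - 4)/4 = 0.125
Step 3: Compute optimal value.
f(x*) = 9*0.25^2 - 4*0.25 = -0.4375


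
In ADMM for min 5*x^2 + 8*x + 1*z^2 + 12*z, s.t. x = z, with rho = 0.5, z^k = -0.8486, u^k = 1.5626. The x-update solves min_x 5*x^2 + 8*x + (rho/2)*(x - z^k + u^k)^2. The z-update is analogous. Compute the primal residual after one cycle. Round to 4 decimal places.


ADMM iteration with rho = 0.5, z^k = -0.8486, u^k = 1.5626
Step 1: x-update.
Minimize 5*x^2 + 8*x + (0.5/2)*(x + 0.8486 + 1.5626)^2
FOC: (2*5 + 0.5)*x = -8 + 0.5*(-0.8486 - 1.5626)
x^{k+1} = -0.8767
Step 2: z-update.
Minimize 1*z^2 + 12*z + (0.5/2)*(-0.8767 - z + 1.5626)^2
FOC: (2*1 + 0.5)*z = -12 + 0.5*(-0.8767 + 1.5626)
z^{k+1} = -4.6628
Step 3: u-update.
u^{k+1} = 1.5626 - 0.8767 + 4.6628 = 5.3487
Step 4: Primal residual = |-0.8767 + 4.6628| = 3.7861


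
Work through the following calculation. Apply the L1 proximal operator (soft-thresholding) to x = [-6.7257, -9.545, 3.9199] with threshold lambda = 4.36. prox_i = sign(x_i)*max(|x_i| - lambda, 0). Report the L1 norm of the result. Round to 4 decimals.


Soft-thresholding with lambda = 4.36:
prox(-6.7257) = sign(-6.7257)*max(|-6.7257| - 4.36, 0) = -2.3657
prox(-9.545) = sign(-9.545)*max(|-9.545| - 4.36, 0) = -5.185
prox(3.9199) = sign(3.9199)*max(|3.9199| - 4.36, 0) = 0.0
prox(x) = [-2.3657, -5.185, 0.0]
||prox(x)||_1 = 2.3657 + 5.185 + 0.0 = 7.5507


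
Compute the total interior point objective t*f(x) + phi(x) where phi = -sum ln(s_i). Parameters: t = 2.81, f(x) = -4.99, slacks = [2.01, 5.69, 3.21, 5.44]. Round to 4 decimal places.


Step 1: Compute log-barrier.
ln values: [0.6981, 1.7387, 1.1663, 1.6938]
phi = -(0.6981 + 1.7387 + 1.1663 + 1.6938) = -5.2969
Step 2: Compute augmented objective.
t*f(x) = 2.81*-4.99 = -14.0219
Total = -14.0219 - 5.2969 = -19.3188


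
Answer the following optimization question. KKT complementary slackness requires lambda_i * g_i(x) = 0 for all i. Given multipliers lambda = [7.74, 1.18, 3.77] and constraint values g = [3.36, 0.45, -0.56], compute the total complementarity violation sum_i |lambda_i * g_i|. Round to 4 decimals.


KKT complementary slackness check:
lambda_1 * g_1 = 7.74 * 3.36 = 26.0064
lambda_2 * g_2 = 1.18 * 0.45 = 0.531
lambda_3 * g_3 = 3.77 * -0.56 = -2.1112
Total violation = 26.0064 + 0.531 + 2.1112 = 28.6486


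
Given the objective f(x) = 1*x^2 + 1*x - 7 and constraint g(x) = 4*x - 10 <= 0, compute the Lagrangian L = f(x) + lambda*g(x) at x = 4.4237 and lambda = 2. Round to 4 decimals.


Step 1: Evaluate f(x).
f(4.4237) = 1*4.4237^2 + 1*4.4237 - 7 = 16.9928
Step 2: Evaluate g(x).
g(4.4237) = 4*4.4237 - 10 = 7.6948
Step 3: Compute Lagrangian.
L = 16.9928 + 2*7.6948 = 32.3824


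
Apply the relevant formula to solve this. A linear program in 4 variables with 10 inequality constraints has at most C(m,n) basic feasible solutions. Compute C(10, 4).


Each vertex corresponds to some choice of n active constraints out of m, so the number of vertices is at most C(m, n) = m! / (n!(m-n)!).
m = 10, n = 4
Numerator: 10 * 9 * 8 * 7
Denominator: 4! = 24
C(10, 4) = 210


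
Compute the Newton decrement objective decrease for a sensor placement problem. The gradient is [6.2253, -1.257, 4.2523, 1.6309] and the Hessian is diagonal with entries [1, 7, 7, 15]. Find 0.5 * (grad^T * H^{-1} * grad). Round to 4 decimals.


Step 1: H is diagonal, so H^(-1) * g = [6.2253, -0.1796, 0.6075, 0.1087].
Step 2: g^T H^(-1) g = sum_i g_i^2 / H_ii
  = (6.2253)^2/1 + (-1.257)^2/7 + (4.2523)^2/7 + (1.6309)^2/15
  = 38.7544 + 0.2257 + 2.5832 + 0.1773 = 41.7406
Step 3: Objective decrease = 0.5 * g^T H^(-1) g = 20.8703


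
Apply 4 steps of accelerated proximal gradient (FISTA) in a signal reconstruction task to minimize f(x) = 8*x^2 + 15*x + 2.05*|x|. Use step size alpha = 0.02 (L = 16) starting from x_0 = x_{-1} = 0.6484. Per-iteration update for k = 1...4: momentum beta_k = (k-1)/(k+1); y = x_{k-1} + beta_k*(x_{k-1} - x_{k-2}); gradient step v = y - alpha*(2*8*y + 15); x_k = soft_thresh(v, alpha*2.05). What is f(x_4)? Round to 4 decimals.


FISTA on f(x) = 8*x^2 + 15*x + 2.05*|x|
L = 16, alpha = 0.02
Iteration 1: beta = 0.0, y = 0.6484 + 0.0*(0.6484 - 0.6484) = 0.6484
  grad(y) = 25.3744, v = y - alpha*grad = 0.1409
  prox(v) = soft_thresh(0.1409, 0.041) = 0.0999
Iteration 2: beta = 0.3333, y = 0.0999 + 0.3333*(0.0999 - 0.6484) = -0.0829
  grad(y) = 13.6733, v = y - alpha*grad = -0.3564
  prox(v) = soft_thresh(-0.3564, 0.041) = -0.3154
Iteration 3: beta = 0.5, y = -0.3154 + 0.5*(-0.3154 - 0.0999) = -0.523
  grad(y) = 6.6315, v = y - alpha*grad = -0.6557
  prox(v) = soft_thresh(-0.6557, 0.041) = -0.6147
Iteration 4: beta = 0.6, y = -0.6147 + 0.6*(-0.6147 + 0.3154) = -0.7942
  grad(y) = 2.2923, v = y - alpha*grad = -0.8401
  prox(v) = soft_thresh(-0.8401, 0.041) = -0.7991
f(x_4) = 8*(-0.7991)^2 + 15*(-0.7991) + 2.05*|-0.7991| = -5.2399


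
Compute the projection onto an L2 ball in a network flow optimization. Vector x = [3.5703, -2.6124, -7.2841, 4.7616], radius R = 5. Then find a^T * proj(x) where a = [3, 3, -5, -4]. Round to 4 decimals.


Step 1: Compute ||x|| (intermediates to 6 decimals).
||x|| = sqrt(3.5703^2 + (-2.6124)^2 + (-7.2841)^2 + 4.7616^2) = 9.762306
Step 2: Project.
Since ||x|| > R, scale = R/||x|| = 5/9.762306 = 0.512174, proj(x) = scale * x
proj(x) = [1.828615, -1.338003, -3.730727, 2.438768]
Step 3: Dot product.
a^T * proj(x) = 3*1.828615 + 3*(-1.338003) - 5*(-3.730727) - 4*2.438768 = 10.3704


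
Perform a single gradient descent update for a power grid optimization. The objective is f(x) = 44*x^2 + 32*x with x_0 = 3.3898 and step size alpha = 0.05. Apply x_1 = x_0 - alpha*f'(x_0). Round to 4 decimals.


We compute the gradient at x_0 and apply the update.
f'(x) = 88*x + 32
f'(3.3898) = 88*3.3898 + 32 = 330.3024
x_1 = 3.3898 - 0.05*330.3024 = -13.1253


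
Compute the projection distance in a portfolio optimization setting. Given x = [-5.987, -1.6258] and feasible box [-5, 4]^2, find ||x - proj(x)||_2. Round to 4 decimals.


Project each component onto [-5, 4].
clip(-5.987) = -5.0, clip(-1.6258) = -1.6258
Projection = [-5.0, -1.6258]
Squared diffs: [0.9742, 0.0]
Distance = sqrt(0.9742) = 0.987


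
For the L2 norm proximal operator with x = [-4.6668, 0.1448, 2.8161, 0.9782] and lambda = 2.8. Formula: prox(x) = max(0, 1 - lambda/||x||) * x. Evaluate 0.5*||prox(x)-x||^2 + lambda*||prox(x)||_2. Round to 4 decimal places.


Step 1: Compute ||x||.
||x|| = 5.5396
Step 2: Compute scaling factor.
scale = max(0, 1 - 2.8/5.5396) = 0.4945
Step 3: prox(x) = [-2.308, 0.0716, 1.3927, 0.4838]
||prox(x)|| = 2.7396
Step 4: Proximal objective.
0.5*||prox-x||^2 = 3.92
lambda*||prox|| = 7.6709
Total = 11.5909


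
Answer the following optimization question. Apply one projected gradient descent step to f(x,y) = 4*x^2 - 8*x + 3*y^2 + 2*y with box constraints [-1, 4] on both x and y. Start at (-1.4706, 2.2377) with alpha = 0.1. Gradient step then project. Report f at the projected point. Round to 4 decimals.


Step 1: Compute gradient at (-1.4706, 2.2377).
grad_x = 2*4*-1.4706 - 8 = -19.7648
grad_y = 2*3*2.2377 + 2 = 15.4262
Step 2: Gradient step.
x_raw = -1.4706 - 0.1*-19.7648 = 0.5059
y_raw = 2.2377 - 0.1*15.4262 = 0.6951
Step 3: Project onto [-1, 4].
x_proj = clip(0.5059) = 0.5059
y_proj = clip(0.6951) = 0.6951
Step 4: Evaluate f.
f(0.5059, 0.6951) = -0.1838


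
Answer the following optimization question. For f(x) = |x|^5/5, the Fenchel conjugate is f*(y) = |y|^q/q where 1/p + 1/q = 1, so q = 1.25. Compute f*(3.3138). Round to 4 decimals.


The conjugate exponent q satisfies 1/p + 1/q = 1.
p = 5, so q = 5/(5 - 1) = 1.25
|y|^q = 3.3138^1.25 = 4.471
f*(3.3138) = 4.471 / 1.25 = 3.5768


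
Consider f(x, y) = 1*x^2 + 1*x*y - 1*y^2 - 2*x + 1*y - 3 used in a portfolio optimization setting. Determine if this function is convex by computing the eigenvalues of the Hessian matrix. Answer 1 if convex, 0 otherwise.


The Hessian of f(x,y) = 1*x^2 + 1*x*y - 1*y^2 - 2*x + 1*y - 3 is:
H = [[2, 1], [1, -2]]
Trace = 2 - 2 = 0
Determinant = 2*-2 - (1)^2 = -5
Discriminant = (0)^2 - 4*-5 = 20.0
Eigenvalues: lambda_1 = -2.2361, lambda_2 = 2.2361
The function is not convex.

0


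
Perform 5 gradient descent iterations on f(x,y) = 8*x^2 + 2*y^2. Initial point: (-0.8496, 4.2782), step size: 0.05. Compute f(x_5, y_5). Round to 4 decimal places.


Gradient descent on f(x,y) = 8*x^2 + 2*y^2.
Starting point: (-0.8496, 4.2782), alpha = 0.05
Step 1: grad_x = 2*8*-0.8496 = -13.5936, grad_y = 2*2*4.2782 = 17.1128
  x_1 = -0.8496 - 0.05*-13.5936 = -0.1699
  y_1 = 4.2782 - 0.05*17.1128 = 3.4226
Step 2: grad_x = 2*8*-0.1699 = -2.7187, grad_y = 2*2*3.4226 = 13.6902
  x_2 = -0.1699 - 0.05*-2.7187 = -0.034
  y_2 = 3.4226 - 0.05*13.6902 = 2.738
Step 3: grad_x = 2*8*-0.034 = -0.5437, grad_y = 2*2*2.738 = 10.9522
  x_3 = -0.034 - 0.05*-0.5437 = -0.0068
  y_3 = 2.738 - 0.05*10.9522 = 2.1904
Step 4: grad_x = 2*8*-0.0068 = -0.1087, grad_y = 2*2*2.1904 = 8.7618
  x_4 = -0.0068 - 0.05*-0.1087 = -0.0014
  y_4 = 2.1904 - 0.05*8.7618 = 1.7524
Step 5: grad_x = 2*8*-0.0014 = -0.0217, grad_y = 2*2*1.7524 = 7.0094
  x_5 = -0.0014 - 0.05*-0.0217 = -0.0003
  y_5 = 1.7524 - 0.05*7.0094 = 1.4019
f(-0.0003, 1.4019) = 8*(-0.0003)^2 + 2*1.4019^2 = 3.9305


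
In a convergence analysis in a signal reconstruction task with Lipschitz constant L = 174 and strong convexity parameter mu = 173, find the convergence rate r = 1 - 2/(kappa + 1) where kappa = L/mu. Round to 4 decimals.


Step 1: Compute the condition number.
kappa = L/mu = 174/173 = 1.0058
Step 2: Compute the convergence rate.
r = 1 - 2/(kappa + 1) = 1 - 2*mu/(L + mu) = (L - mu)/(L + mu) = 1/347 = 0.0029


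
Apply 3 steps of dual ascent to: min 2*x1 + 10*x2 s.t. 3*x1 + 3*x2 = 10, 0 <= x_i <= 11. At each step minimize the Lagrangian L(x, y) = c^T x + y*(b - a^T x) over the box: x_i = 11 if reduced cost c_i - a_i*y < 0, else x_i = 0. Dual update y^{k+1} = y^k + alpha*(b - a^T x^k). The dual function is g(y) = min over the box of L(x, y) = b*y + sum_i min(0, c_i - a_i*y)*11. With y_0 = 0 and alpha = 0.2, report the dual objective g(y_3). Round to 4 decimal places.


Dual ascent for LP: min 2*x1 + 10*x2, 3*x1 + 3*x2 = 10, 0 <= x_i <= 11
Step 1: y^k = 0.0, reduced costs: (2.0, 10.0)
  x^k = (0.0, 0.0), subgradient = b - a^T x = 10.0
  y^{k+1} = 0.0 + 0.2*10.0 = 2.0
Step 2: y^k = 2.0, reduced costs: (-4.0, 4.0)
  x^k = (11.0, 0.0), subgradient = b - a^T x = -23.0
  y^{k+1} = 2.0 + 0.2*-23.0 = -2.6
Step 3: y^k = -2.6, reduced costs: (9.8, 17.8)
  x^k = (0.0, 0.0), subgradient = b - a^T x = 10.0
  y^{k+1} = -2.6 + 0.2*10.0 = -0.6
Dual objective at y_3 = -0.6: reduced costs (3.8, 11.8), box minimizer x = (0.0, 0.0)
g(y_3) = b*y + (c1 - a1*y)*x1 + (c2 - a2*y)*x2 = 10*(-0.6) + 3.8*0.0 + 11.8*0.0 = -6.0 + 0.0 + 0.0 = -6.0


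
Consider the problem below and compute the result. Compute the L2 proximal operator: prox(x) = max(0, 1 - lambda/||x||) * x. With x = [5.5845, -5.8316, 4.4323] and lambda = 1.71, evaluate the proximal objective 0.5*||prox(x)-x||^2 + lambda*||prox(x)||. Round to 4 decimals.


Step 1: Compute ||x||.
||x|| = 9.2108
Step 2: Compute scaling factor.
scale = max(0, 1 - 1.71/9.2108) = 0.8143
Step 3: prox(x) = [4.5477, -4.749, 3.6094]
||prox(x)|| = 7.5008
Step 4: Proximal objective.
0.5*||prox-x||^2 = 1.4621
lambda*||prox|| = 12.8264
Total = 14.2885


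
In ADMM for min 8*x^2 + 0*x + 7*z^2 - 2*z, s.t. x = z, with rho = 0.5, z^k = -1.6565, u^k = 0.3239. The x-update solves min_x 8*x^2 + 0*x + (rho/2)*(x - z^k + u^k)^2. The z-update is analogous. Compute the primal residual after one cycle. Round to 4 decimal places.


ADMM iteration with rho = 0.5, z^k = -1.6565, u^k = 0.3239
Step 1: x-update.
Minimize 8*x^2 + 0*x + (0.5/2)*(x + 1.6565 + 0.3239)^2
FOC: (2*8 + 0.5)*x = 0 + 0.5*(-1.6565 - 0.3239)
x^{k+1} = -0.06
Step 2: z-update.
Minimize 7*z^2 - 2*z + (0.5/2)*(-0.06 - z + 0.3239)^2
FOC: (2*7 + 0.5)*z = 2 + 0.5*(-0.06 + 0.3239)
z^{k+1} = 0.147
Step 3: u-update.
u^{k+1} = 0.3239 - 0.06 - 0.147 = 0.1169
Step 4: Primal residual = |-0.06 - 0.147| = 0.207


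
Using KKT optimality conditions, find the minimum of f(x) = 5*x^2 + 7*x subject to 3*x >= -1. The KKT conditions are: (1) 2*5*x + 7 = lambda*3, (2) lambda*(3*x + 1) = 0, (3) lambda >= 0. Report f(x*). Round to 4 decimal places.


Step 1: Try lambda = 0 (constraint inactive).
x_unc = -7/(2*5) = -0.7
Check: 3*-0.7 = -2.1 < -1 -- violated!
Step 2: Constraint must be active: 3*x = -1
x* = -1/3 = -0.3333 (rounded; the exact value -1/3 is used below)
lambda = (2*5*(-1/3) + 7)/3 = 1.2222
Step 3: Compute optimal value.
f(x*) = 5*(-1/3)^2 + 7*(-1/3) = -1.7778


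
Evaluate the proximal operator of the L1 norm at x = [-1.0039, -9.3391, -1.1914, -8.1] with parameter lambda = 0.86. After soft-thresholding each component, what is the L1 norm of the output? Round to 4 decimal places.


Soft-thresholding with lambda = 0.86:
prox(-1.0039) = sign(-1.0039)*max(|-1.0039| - 0.86, 0) = -0.1439
prox(-9.3391) = sign(-9.3391)*max(|-9.3391| - 0.86, 0) = -8.4791
prox(-1.1914) = sign(-1.1914)*max(|-1.1914| - 0.86, 0) = -0.3314
prox(-8.1) = sign(-8.1)*max(|-8.1| - 0.86, 0) = -7.24
prox(x) = [-0.1439, -8.4791, -0.3314, -7.24]
||prox(x)||_1 = 0.1439 + 8.4791 + 0.3314 + 7.24 = 16.1944


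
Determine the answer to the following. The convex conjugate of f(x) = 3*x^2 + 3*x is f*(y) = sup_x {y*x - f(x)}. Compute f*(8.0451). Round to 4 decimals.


f*(y) = sup_x {y*x - a*x^2 - b*x} = sup_x {(y-b)*x - a*x^2}
FOC: (y - b) - 2a*x = 0 => x* = (y - b)/(2a)
x* = (8.0451 - 3)/(2*3) = 0.8409
f*(8.0451) = (y-b)^2/(4a) = (8.0451 - 3)^2/(4*3)
= 25.453/12 = 2.1211


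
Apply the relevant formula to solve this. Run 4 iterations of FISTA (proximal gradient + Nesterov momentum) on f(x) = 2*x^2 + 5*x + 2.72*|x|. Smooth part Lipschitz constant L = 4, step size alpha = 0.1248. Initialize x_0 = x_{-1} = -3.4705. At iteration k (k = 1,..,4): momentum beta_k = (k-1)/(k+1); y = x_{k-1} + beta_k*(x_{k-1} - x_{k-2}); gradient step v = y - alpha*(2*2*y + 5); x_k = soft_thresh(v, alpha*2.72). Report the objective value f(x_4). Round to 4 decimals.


FISTA on f(x) = 2*x^2 + 5*x + 2.72*|x|
L = 4, alpha = 0.1248
Iteration 1: beta = 0.0, y = -3.4705 + 0.0*(-3.4705 + 3.4705) = -3.4705
  grad(y) = -8.882, v = y - alpha*grad = -2.362
  prox(v) = soft_thresh(-2.362, 0.3395) = -2.0226
Iteration 2: beta = 0.3333, y = -2.0226 + 0.3333*(-2.0226 + 3.4705) = -1.5399
  grad(y) = -1.1597, v = y - alpha*grad = -1.3952
  prox(v) = soft_thresh(-1.3952, 0.3395) = -1.0557
Iteration 3: beta = 0.5, y = -1.0557 + 0.5*(-1.0557 + 2.0226) = -0.5723
  grad(y) = 2.7107, v = y - alpha*grad = -0.9106
  prox(v) = soft_thresh(-0.9106, 0.3395) = -0.5712
Iteration 4: beta = 0.6, y = -0.5712 + 0.6*(-0.5712 + 1.0557) = -0.2804
  grad(y) = 3.8783, v = y - alpha*grad = -0.7644
  prox(v) = soft_thresh(-0.7644, 0.3395) = -0.425
f(x_4) = 2*(-0.425)^2 + 5*(-0.425) + 2.72*|-0.425| = -0.6077


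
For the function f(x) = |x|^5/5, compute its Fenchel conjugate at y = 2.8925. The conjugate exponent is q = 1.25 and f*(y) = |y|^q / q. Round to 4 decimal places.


The conjugate exponent q satisfies 1/p + 1/q = 1.
p = 5, so q = 5/(5 - 1) = 1.25
|y|^q = 2.8925^1.25 = 3.7722
f*(2.8925) = 3.7722 / 1.25 = 3.0177


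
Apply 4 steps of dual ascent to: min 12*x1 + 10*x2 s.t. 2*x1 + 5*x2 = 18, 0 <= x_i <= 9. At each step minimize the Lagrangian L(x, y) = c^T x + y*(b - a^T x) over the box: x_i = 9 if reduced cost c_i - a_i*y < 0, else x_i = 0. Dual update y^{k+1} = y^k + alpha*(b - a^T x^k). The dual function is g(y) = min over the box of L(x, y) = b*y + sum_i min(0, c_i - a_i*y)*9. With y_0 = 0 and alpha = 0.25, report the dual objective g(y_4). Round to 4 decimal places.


Dual ascent for LP: min 12*x1 + 10*x2, 2*x1 + 5*x2 = 18, 0 <= x_i <= 9
Step 1: y^k = 0.0, reduced costs: (12.0, 10.0)
  x^k = (0.0, 0.0), subgradient = b - a^T x = 18.0
  y^{k+1} = 0.0 + 0.25*18.0 = 4.5
Step 2: y^k = 4.5, reduced costs: (3.0, -12.5)
  x^k = (0.0, 9.0), subgradient = b - a^T x = -27.0
  y^{k+1} = 4.5 + 0.25*-27.0 = -2.25
Step 3: y^k = -2.25, reduced costs: (16.5, 21.25)
  x^k = (0.0, 0.0), subgradient = b - a^T x = 18.0
  y^{k+1} = -2.25 + 0.25*18.0 = 2.25
Step 4: y^k = 2.25, reduced costs: (7.5, -1.25)
  x^k = (0.0, 9.0), subgradient = b - a^T x = -27.0
  y^{k+1} = 2.25 + 0.25*-27.0 = -4.5
Dual objective at y_4 = -4.5: reduced costs (21.0, 32.5), box minimizer x = (0.0, 0.0)
g(y_4) = b*y + (c1 - a1*y)*x1 + (c2 - a2*y)*x2 = 18*(-4.5) + 21.0*0.0 + 32.5*0.0 = -81.0 + 0.0 + 0.0 = -81.0
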